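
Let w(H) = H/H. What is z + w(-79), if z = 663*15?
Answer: 9946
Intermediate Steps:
w(H) = 1
z = 9945
z + w(-79) = 9945 + 1 = 9946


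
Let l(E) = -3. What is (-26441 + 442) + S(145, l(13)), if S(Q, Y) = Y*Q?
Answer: -26434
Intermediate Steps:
S(Q, Y) = Q*Y
(-26441 + 442) + S(145, l(13)) = (-26441 + 442) + 145*(-3) = -25999 - 435 = -26434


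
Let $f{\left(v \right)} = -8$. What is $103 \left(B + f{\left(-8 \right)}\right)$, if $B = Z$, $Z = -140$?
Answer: $-15244$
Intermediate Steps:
$B = -140$
$103 \left(B + f{\left(-8 \right)}\right) = 103 \left(-140 - 8\right) = 103 \left(-148\right) = -15244$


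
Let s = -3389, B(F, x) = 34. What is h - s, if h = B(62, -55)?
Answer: 3423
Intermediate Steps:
h = 34
h - s = 34 - 1*(-3389) = 34 + 3389 = 3423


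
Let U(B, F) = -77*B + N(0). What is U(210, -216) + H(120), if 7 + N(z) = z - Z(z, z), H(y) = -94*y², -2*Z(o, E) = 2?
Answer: -1369776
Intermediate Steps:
Z(o, E) = -1 (Z(o, E) = -½*2 = -1)
N(z) = -6 + z (N(z) = -7 + (z - 1*(-1)) = -7 + (z + 1) = -7 + (1 + z) = -6 + z)
U(B, F) = -6 - 77*B (U(B, F) = -77*B + (-6 + 0) = -77*B - 6 = -6 - 77*B)
U(210, -216) + H(120) = (-6 - 77*210) - 94*120² = (-6 - 16170) - 94*14400 = -16176 - 1353600 = -1369776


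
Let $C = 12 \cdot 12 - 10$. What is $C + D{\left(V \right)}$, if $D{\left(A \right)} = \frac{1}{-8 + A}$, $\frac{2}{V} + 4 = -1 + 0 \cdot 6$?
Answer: $\frac{5623}{42} \approx 133.88$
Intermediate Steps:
$V = - \frac{2}{5}$ ($V = \frac{2}{-4 + \left(-1 + 0 \cdot 6\right)} = \frac{2}{-4 + \left(-1 + 0\right)} = \frac{2}{-4 - 1} = \frac{2}{-5} = 2 \left(- \frac{1}{5}\right) = - \frac{2}{5} \approx -0.4$)
$C = 134$ ($C = 144 - 10 = 134$)
$C + D{\left(V \right)} = 134 + \frac{1}{-8 - \frac{2}{5}} = 134 + \frac{1}{- \frac{42}{5}} = 134 - \frac{5}{42} = \frac{5623}{42}$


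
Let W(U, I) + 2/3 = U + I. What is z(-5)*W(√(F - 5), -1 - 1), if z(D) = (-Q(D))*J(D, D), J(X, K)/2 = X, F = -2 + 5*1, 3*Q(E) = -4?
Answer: 320/9 - 40*I*√2/3 ≈ 35.556 - 18.856*I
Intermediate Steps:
Q(E) = -4/3 (Q(E) = (⅓)*(-4) = -4/3)
F = 3 (F = -2 + 5 = 3)
J(X, K) = 2*X
W(U, I) = -⅔ + I + U (W(U, I) = -⅔ + (U + I) = -⅔ + (I + U) = -⅔ + I + U)
z(D) = 8*D/3 (z(D) = (-1*(-4/3))*(2*D) = 4*(2*D)/3 = 8*D/3)
z(-5)*W(√(F - 5), -1 - 1) = ((8/3)*(-5))*(-⅔ + (-1 - 1) + √(3 - 5)) = -40*(-⅔ - 2 + √(-2))/3 = -40*(-⅔ - 2 + I*√2)/3 = -40*(-8/3 + I*√2)/3 = 320/9 - 40*I*√2/3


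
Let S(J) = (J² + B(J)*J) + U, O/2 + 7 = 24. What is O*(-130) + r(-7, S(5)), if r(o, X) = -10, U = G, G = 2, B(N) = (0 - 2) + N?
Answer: -4430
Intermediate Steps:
B(N) = -2 + N
O = 34 (O = -14 + 2*24 = -14 + 48 = 34)
U = 2
S(J) = 2 + J² + J*(-2 + J) (S(J) = (J² + (-2 + J)*J) + 2 = (J² + J*(-2 + J)) + 2 = 2 + J² + J*(-2 + J))
O*(-130) + r(-7, S(5)) = 34*(-130) - 10 = -4420 - 10 = -4430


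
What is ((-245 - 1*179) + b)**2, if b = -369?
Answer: 628849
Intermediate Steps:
((-245 - 1*179) + b)**2 = ((-245 - 1*179) - 369)**2 = ((-245 - 179) - 369)**2 = (-424 - 369)**2 = (-793)**2 = 628849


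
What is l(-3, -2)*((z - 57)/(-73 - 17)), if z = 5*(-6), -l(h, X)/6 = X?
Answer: 58/5 ≈ 11.600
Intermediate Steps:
l(h, X) = -6*X
z = -30
l(-3, -2)*((z - 57)/(-73 - 17)) = (-6*(-2))*((-30 - 57)/(-73 - 17)) = 12*(-87/(-90)) = 12*(-87*(-1/90)) = 12*(29/30) = 58/5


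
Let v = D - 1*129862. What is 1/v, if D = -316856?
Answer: -1/446718 ≈ -2.2386e-6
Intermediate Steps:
v = -446718 (v = -316856 - 1*129862 = -316856 - 129862 = -446718)
1/v = 1/(-446718) = -1/446718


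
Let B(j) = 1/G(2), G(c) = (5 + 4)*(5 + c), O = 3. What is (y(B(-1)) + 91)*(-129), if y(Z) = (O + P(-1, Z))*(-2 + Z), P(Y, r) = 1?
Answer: -225019/21 ≈ -10715.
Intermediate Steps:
G(c) = 45 + 9*c (G(c) = 9*(5 + c) = 45 + 9*c)
B(j) = 1/63 (B(j) = 1/(45 + 9*2) = 1/(45 + 18) = 1/63)
y(Z) = -8 + 4*Z (y(Z) = (3 + 1)*(-2 + Z) = 4*(-2 + Z) = -8 + 4*Z)
(y(B(-1)) + 91)*(-129) = ((-8 + 4*(1/63)) + 91)*(-129) = ((-8 + 4/63) + 91)*(-129) = (-500/63 + 91)*(-129) = (5233/63)*(-129) = -225019/21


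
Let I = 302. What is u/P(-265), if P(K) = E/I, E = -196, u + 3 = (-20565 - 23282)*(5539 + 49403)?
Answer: 363765323427/98 ≈ 3.7119e+9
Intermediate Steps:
u = -2409041877 (u = -3 + (-20565 - 23282)*(5539 + 49403) = -3 - 43847*54942 = -3 - 2409041874 = -2409041877)
P(K) = -98/151 (P(K) = -196/302 = -196*1/302 = -98/151)
u/P(-265) = -2409041877/(-98/151) = -2409041877*(-151/98) = 363765323427/98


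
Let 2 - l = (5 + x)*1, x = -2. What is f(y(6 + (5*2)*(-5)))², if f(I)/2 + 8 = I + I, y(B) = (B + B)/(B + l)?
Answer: 135424/2025 ≈ 66.876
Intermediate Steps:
l = -1 (l = 2 - (5 - 2) = 2 - 3 = -1)
y(B) = 2*B/(-1 + B) (y(B) = (B + B)/(B - 1) = (2*B)/(-1 + B) = 2*B/(-1 + B))
f(I) = -16 + 4*I (f(I) = -16 + 2*(I + I) = -16 + 2*(2*I) = -16 + 4*I)
f(y(6 + (5*2)*(-5)))² = (-16 + 4*(2*(6 + (5*2)*(-5))/(-1 + (6 + (5*2)*(-5)))))² = (-16 + 4*(2*(6 + 10*(-5))/(-1 + (6 + 10*(-5)))))² = (-16 + 4*(2*(6 - 50)/(-1 + (6 - 50))))² = (-16 + 4*(2*(-44)/(-1 - 44)))² = (-16 + 4*(2*(-44)/(-45)))² = (-16 + 4*(2*(-44)*(-1/45)))² = (-16 + 4*(88/45))² = (-16 + 352/45)² = (-368/45)² = 135424/2025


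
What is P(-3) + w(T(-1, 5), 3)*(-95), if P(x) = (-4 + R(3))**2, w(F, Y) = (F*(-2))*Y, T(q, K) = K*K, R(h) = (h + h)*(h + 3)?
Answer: 15274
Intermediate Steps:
R(h) = 2*h*(3 + h) (R(h) = (2*h)*(3 + h) = 2*h*(3 + h))
T(q, K) = K**2
w(F, Y) = -2*F*Y (w(F, Y) = (-2*F)*Y = -2*F*Y)
P(x) = 1024 (P(x) = (-4 + 2*3*(3 + 3))**2 = (-4 + 2*3*6)**2 = (-4 + 36)**2 = 32**2 = 1024)
P(-3) + w(T(-1, 5), 3)*(-95) = 1024 - 2*5**2*3*(-95) = 1024 - 2*25*3*(-95) = 1024 - 150*(-95) = 1024 + 14250 = 15274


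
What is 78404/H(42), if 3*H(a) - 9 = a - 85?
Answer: -6918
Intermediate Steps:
H(a) = -76/3 + a/3 (H(a) = 3 + (a - 85)/3 = 3 + (-85 + a)/3 = 3 + (-85/3 + a/3) = -76/3 + a/3)
78404/H(42) = 78404/(-76/3 + (⅓)*42) = 78404/(-76/3 + 14) = 78404/(-34/3) = 78404*(-3/34) = -6918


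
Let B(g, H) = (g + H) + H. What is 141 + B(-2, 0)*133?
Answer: -125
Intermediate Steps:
B(g, H) = g + 2*H (B(g, H) = (H + g) + H = g + 2*H)
141 + B(-2, 0)*133 = 141 + (-2 + 2*0)*133 = 141 + (-2 + 0)*133 = 141 - 2*133 = 141 - 266 = -125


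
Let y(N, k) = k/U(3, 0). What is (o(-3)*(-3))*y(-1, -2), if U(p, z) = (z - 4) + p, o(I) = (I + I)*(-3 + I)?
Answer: -216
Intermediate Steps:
o(I) = 2*I*(-3 + I) (o(I) = (2*I)*(-3 + I) = 2*I*(-3 + I))
U(p, z) = -4 + p + z (U(p, z) = (-4 + z) + p = -4 + p + z)
y(N, k) = -k (y(N, k) = k/(-4 + 3 + 0) = k/(-1) = k*(-1) = -k)
(o(-3)*(-3))*y(-1, -2) = ((2*(-3)*(-3 - 3))*(-3))*(-1*(-2)) = ((2*(-3)*(-6))*(-3))*2 = (36*(-3))*2 = -108*2 = -216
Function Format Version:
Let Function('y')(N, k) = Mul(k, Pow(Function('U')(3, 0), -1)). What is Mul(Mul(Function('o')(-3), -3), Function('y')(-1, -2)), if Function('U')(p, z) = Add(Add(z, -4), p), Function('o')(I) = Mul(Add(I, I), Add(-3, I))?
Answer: -216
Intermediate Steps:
Function('o')(I) = Mul(2, I, Add(-3, I)) (Function('o')(I) = Mul(Mul(2, I), Add(-3, I)) = Mul(2, I, Add(-3, I)))
Function('U')(p, z) = Add(-4, p, z) (Function('U')(p, z) = Add(Add(-4, z), p) = Add(-4, p, z))
Function('y')(N, k) = Mul(-1, k) (Function('y')(N, k) = Mul(k, Pow(Add(-4, 3, 0), -1)) = Mul(k, Pow(-1, -1)) = Mul(k, -1) = Mul(-1, k))
Mul(Mul(Function('o')(-3), -3), Function('y')(-1, -2)) = Mul(Mul(Mul(2, -3, Add(-3, -3)), -3), Mul(-1, -2)) = Mul(Mul(Mul(2, -3, -6), -3), 2) = Mul(Mul(36, -3), 2) = Mul(-108, 2) = -216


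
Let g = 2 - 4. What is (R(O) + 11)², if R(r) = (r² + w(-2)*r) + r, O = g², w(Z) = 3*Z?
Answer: 49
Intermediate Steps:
g = -2
O = 4 (O = (-2)² = 4)
R(r) = r² - 5*r (R(r) = (r² + (3*(-2))*r) + r = (r² - 6*r) + r = r² - 5*r)
(R(O) + 11)² = (4*(-5 + 4) + 11)² = (4*(-1) + 11)² = (-4 + 11)² = 7² = 49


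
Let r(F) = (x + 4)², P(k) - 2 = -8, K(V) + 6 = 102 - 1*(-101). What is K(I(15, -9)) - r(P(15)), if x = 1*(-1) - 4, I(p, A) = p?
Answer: 196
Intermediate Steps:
K(V) = 197 (K(V) = -6 + (102 - 1*(-101)) = -6 + (102 + 101) = -6 + 203 = 197)
x = -5 (x = -1 - 4 = -5)
P(k) = -6 (P(k) = 2 - 8 = -6)
r(F) = 1 (r(F) = (-5 + 4)² = (-1)² = 1)
K(I(15, -9)) - r(P(15)) = 197 - 1*1 = 197 - 1 = 196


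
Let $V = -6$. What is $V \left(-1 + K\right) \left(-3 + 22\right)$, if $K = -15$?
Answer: $1824$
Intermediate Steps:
$V \left(-1 + K\right) \left(-3 + 22\right) = - 6 \left(-1 - 15\right) \left(-3 + 22\right) = - 6 \left(\left(-16\right) 19\right) = \left(-6\right) \left(-304\right) = 1824$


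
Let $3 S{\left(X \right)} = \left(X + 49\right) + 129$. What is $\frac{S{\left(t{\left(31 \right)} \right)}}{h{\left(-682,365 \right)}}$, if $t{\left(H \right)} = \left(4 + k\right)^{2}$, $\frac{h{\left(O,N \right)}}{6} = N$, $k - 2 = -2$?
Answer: $\frac{97}{3285} \approx 0.029528$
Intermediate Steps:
$k = 0$ ($k = 2 - 2 = 0$)
$h{\left(O,N \right)} = 6 N$
$t{\left(H \right)} = 16$ ($t{\left(H \right)} = \left(4 + 0\right)^{2} = 4^{2} = 16$)
$S{\left(X \right)} = \frac{178}{3} + \frac{X}{3}$ ($S{\left(X \right)} = \frac{\left(X + 49\right) + 129}{3} = \frac{\left(49 + X\right) + 129}{3} = \frac{178 + X}{3} = \frac{178}{3} + \frac{X}{3}$)
$\frac{S{\left(t{\left(31 \right)} \right)}}{h{\left(-682,365 \right)}} = \frac{\frac{178}{3} + \frac{1}{3} \cdot 16}{6 \cdot 365} = \frac{\frac{178}{3} + \frac{16}{3}}{2190} = \frac{194}{3} \cdot \frac{1}{2190} = \frac{97}{3285}$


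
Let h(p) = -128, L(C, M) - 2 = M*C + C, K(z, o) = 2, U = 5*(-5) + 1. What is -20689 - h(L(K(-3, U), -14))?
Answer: -20561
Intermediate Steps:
U = -24 (U = -25 + 1 = -24)
L(C, M) = 2 + C + C*M (L(C, M) = 2 + (M*C + C) = 2 + (C*M + C) = 2 + (C + C*M) = 2 + C + C*M)
-20689 - h(L(K(-3, U), -14)) = -20689 - 1*(-128) = -20689 + 128 = -20561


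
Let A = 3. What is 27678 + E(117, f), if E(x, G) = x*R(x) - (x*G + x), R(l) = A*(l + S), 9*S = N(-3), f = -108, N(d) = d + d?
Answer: 81030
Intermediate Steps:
N(d) = 2*d
S = -⅔ (S = (2*(-3))/9 = (⅑)*(-6) = -⅔ ≈ -0.66667)
R(l) = -2 + 3*l (R(l) = 3*(l - ⅔) = 3*(-⅔ + l) = -2 + 3*l)
E(x, G) = -x + x*(-2 + 3*x) - G*x (E(x, G) = x*(-2 + 3*x) - (x*G + x) = x*(-2 + 3*x) - (G*x + x) = x*(-2 + 3*x) - (x + G*x) = x*(-2 + 3*x) + (-x - G*x) = -x + x*(-2 + 3*x) - G*x)
27678 + E(117, f) = 27678 + 117*(-3 - 1*(-108) + 3*117) = 27678 + 117*(-3 + 108 + 351) = 27678 + 117*456 = 27678 + 53352 = 81030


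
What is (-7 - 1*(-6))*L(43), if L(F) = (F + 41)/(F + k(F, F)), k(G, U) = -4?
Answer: -28/13 ≈ -2.1538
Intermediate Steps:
L(F) = (41 + F)/(-4 + F) (L(F) = (F + 41)/(F - 4) = (41 + F)/(-4 + F))
(-7 - 1*(-6))*L(43) = (-7 - 1*(-6))*((41 + 43)/(-4 + 43)) = (-7 + 6)*(84/39) = -84/39 = -1*28/13 = -28/13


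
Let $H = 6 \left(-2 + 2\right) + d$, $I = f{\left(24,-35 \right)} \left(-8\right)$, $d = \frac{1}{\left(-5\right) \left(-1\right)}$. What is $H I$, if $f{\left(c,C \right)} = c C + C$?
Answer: $1400$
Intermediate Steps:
$d = \frac{1}{5} \approx 0.2$
$f{\left(c,C \right)} = C + C c$ ($f{\left(c,C \right)} = C c + C = C + C c$)
$I = 7000$ ($I = - 35 \left(1 + 24\right) \left(-8\right) = \left(-35\right) 25 \left(-8\right) = \left(-875\right) \left(-8\right) = 7000$)
$H = \frac{1}{5}$ ($H = 6 \left(-2 + 2\right) + \frac{1}{5} = 6 \cdot 0 + \frac{1}{5} = 0 + \frac{1}{5} = \frac{1}{5} \approx 0.2$)
$H I = \frac{1}{5} \cdot 7000 = 1400$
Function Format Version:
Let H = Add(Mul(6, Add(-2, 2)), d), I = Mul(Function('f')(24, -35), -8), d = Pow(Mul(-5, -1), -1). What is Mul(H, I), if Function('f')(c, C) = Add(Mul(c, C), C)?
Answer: 1400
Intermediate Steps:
d = Rational(1, 5) (d = Pow(5, -1) = Rational(1, 5) ≈ 0.20000)
Function('f')(c, C) = Add(C, Mul(C, c)) (Function('f')(c, C) = Add(Mul(C, c), C) = Add(C, Mul(C, c)))
I = 7000 (I = Mul(Mul(-35, Add(1, 24)), -8) = Mul(Mul(-35, 25), -8) = Mul(-875, -8) = 7000)
H = Rational(1, 5) (H = Add(Mul(6, Add(-2, 2)), Rational(1, 5)) = Add(Mul(6, 0), Rational(1, 5)) = Add(0, Rational(1, 5)) = Rational(1, 5) ≈ 0.20000)
Mul(H, I) = Mul(Rational(1, 5), 7000) = 1400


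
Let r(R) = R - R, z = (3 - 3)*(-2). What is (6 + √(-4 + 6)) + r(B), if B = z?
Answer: 6 + √2 ≈ 7.4142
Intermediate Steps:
z = 0 (z = 0*(-2) = 0)
B = 0
r(R) = 0
(6 + √(-4 + 6)) + r(B) = (6 + √(-4 + 6)) + 0 = (6 + √2) + 0 = 6 + √2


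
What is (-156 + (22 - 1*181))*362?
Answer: -114030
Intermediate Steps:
(-156 + (22 - 1*181))*362 = (-156 + (22 - 181))*362 = (-156 - 159)*362 = -315*362 = -114030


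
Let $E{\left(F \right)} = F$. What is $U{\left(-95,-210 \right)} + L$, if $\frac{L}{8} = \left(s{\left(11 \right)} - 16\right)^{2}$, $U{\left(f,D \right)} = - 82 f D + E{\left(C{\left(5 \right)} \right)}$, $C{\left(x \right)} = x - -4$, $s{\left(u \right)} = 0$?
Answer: $-1633843$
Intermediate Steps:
$C{\left(x \right)} = 4 + x$ ($C{\left(x \right)} = x + 4 = 4 + x$)
$U{\left(f,D \right)} = 9 - 82 D f$ ($U{\left(f,D \right)} = - 82 f D + \left(4 + 5\right) = - 82 D f + 9 = 9 - 82 D f$)
$L = 2048$ ($L = 8 \left(0 - 16\right)^{2} = 8 \left(-16\right)^{2} = 8 \cdot 256 = 2048$)
$U{\left(-95,-210 \right)} + L = \left(9 - \left(-17220\right) \left(-95\right)\right) + 2048 = \left(9 - 1635900\right) + 2048 = -1635891 + 2048 = -1633843$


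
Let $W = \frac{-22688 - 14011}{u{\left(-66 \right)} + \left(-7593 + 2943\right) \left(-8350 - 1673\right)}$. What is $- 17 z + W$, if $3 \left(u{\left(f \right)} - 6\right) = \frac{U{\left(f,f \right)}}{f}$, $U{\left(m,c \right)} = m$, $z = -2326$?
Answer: $\frac{5528796691901}{139820869} \approx 39542.0$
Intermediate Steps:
$u{\left(f \right)} = \frac{19}{3}$ ($u{\left(f \right)} = 6 + \frac{f \frac{1}{f}}{3} = 6 + \frac{1}{3} \cdot 1 = 6 + \frac{1}{3} = \frac{19}{3}$)
$W = - \frac{110097}{139820869}$ ($W = \frac{-22688 - 14011}{\frac{19}{3} + \left(-7593 + 2943\right) \left(-8350 - 1673\right)} = - \frac{36699}{\frac{19}{3} - -46606950} = - \frac{36699}{\frac{19}{3} + 46606950} = - \frac{36699}{\frac{139820869}{3}} = \left(-36699\right) \frac{3}{139820869} = - \frac{110097}{139820869} \approx -0.00078741$)
$- 17 z + W = \left(-17\right) \left(-2326\right) - \frac{110097}{139820869} = 39542 - \frac{110097}{139820869} = \frac{5528796691901}{139820869}$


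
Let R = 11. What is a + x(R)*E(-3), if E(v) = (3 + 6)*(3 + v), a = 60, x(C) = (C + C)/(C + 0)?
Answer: 60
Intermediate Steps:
x(C) = 2 (x(C) = (2*C)/C = 2)
E(v) = 27 + 9*v (E(v) = 9*(3 + v) = 27 + 9*v)
a + x(R)*E(-3) = 60 + 2*(27 + 9*(-3)) = 60 + 2*(27 - 27) = 60 + 2*0 = 60 + 0 = 60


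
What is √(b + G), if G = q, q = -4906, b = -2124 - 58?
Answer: 4*I*√443 ≈ 84.19*I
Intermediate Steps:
b = -2182
G = -4906
√(b + G) = √(-2182 - 4906) = √(-7088) = 4*I*√443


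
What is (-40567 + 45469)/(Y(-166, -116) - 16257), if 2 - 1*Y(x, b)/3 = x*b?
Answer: -1634/24673 ≈ -0.066226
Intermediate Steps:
Y(x, b) = 6 - 3*b*x (Y(x, b) = 6 - 3*x*b = 6 - 3*b*x)
(-40567 + 45469)/(Y(-166, -116) - 16257) = (-40567 + 45469)/((6 - 3*(-116)*(-166)) - 16257) = 4902/((6 - 57768) - 16257) = 4902/(-57762 - 16257) = 4902/(-74019) = 4902*(-1/74019) = -1634/24673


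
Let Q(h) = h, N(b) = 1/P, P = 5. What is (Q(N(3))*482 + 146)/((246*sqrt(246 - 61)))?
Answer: 202*sqrt(185)/37925 ≈ 0.072446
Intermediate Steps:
N(b) = 1/5
(Q(N(3))*482 + 146)/((246*sqrt(246 - 61))) = ((1/5)*482 + 146)/((246*sqrt(246 - 61))) = (482/5 + 146)/((246*sqrt(185))) = 1212*(sqrt(185)/45510)/5 = 202*sqrt(185)/37925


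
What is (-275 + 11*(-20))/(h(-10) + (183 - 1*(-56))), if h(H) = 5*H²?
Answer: -495/739 ≈ -0.66982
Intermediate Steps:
(-275 + 11*(-20))/(h(-10) + (183 - 1*(-56))) = (-275 + 11*(-20))/(5*(-10)² + (183 - 1*(-56))) = (-275 - 220)/(5*100 + (183 + 56)) = -495/(500 + 239) = -495/739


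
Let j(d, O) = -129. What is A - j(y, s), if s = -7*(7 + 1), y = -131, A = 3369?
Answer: 3498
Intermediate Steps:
s = -56 (s = -7*8 = -56)
A - j(y, s) = 3369 - 1*(-129) = 3369 + 129 = 3498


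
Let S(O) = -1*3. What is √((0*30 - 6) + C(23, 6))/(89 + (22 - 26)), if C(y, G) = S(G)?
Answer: 3*I/85 ≈ 0.035294*I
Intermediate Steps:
S(O) = -3
C(y, G) = -3
√((0*30 - 6) + C(23, 6))/(89 + (22 - 26)) = √((0*30 - 6) - 3)/(89 + (22 - 26)) = √((0 - 6) - 3)/(89 - 4) = √(-6 - 3)/85 = √(-9)/85 = (3*I)/85 = 3*I/85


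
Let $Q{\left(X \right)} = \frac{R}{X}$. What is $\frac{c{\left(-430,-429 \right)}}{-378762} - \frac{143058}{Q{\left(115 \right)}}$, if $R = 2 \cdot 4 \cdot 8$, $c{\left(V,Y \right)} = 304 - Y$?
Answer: $- \frac{1557816869863}{6060192} \approx -2.5706 \cdot 10^{5}$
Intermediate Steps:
$R = 64$ ($R = 8 \cdot 8 = 64$)
$Q{\left(X \right)} = \frac{64}{X}$
$\frac{c{\left(-430,-429 \right)}}{-378762} - \frac{143058}{Q{\left(115 \right)}} = \frac{304 - -429}{-378762} - \frac{143058}{64 \cdot \frac{1}{115}} = \left(304 + 429\right) \left(- \frac{1}{378762}\right) - \frac{143058}{64 \cdot \frac{1}{115}} = 733 \left(- \frac{1}{378762}\right) - \frac{143058}{\frac{64}{115}} = - \frac{733}{378762} - \frac{8225835}{32} = - \frac{1557816869863}{6060192}$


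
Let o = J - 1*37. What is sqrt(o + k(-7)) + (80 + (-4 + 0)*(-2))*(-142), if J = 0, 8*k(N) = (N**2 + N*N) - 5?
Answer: -12496 + I*sqrt(406)/4 ≈ -12496.0 + 5.0374*I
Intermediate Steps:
k(N) = -5/8 + N**2/4 (k(N) = ((N**2 + N*N) - 5)/8 = ((N**2 + N**2) - 5)/8 = (2*N**2 - 5)/8 = (-5 + 2*N**2)/8 = -5/8 + N**2/4)
o = -37 (o = 0 - 1*37 = 0 - 37 = -37)
sqrt(o + k(-7)) + (80 + (-4 + 0)*(-2))*(-142) = sqrt(-37 + (-5/8 + (1/4)*(-7)**2)) + (80 + (-4 + 0)*(-2))*(-142) = sqrt(-37 + (-5/8 + (1/4)*49)) + (80 - 4*(-2))*(-142) = sqrt(-37 + (-5/8 + 49/4)) + (80 + 8)*(-142) = sqrt(-37 + 93/8) + 88*(-142) = sqrt(-203/8) - 12496 = I*sqrt(406)/4 - 12496 = -12496 + I*sqrt(406)/4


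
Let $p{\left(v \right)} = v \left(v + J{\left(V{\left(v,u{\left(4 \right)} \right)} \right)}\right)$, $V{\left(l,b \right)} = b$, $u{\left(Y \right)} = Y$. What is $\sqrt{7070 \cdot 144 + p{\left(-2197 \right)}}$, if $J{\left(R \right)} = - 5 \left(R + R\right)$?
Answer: $\sqrt{5932769} \approx 2435.7$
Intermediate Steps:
$J{\left(R \right)} = - 10 R$ ($J{\left(R \right)} = - 5 \cdot 2 R = - 10 R$)
$p{\left(v \right)} = v \left(-40 + v\right)$ ($p{\left(v \right)} = v \left(v - 40\right) = v \left(-40 + v\right)$)
$\sqrt{7070 \cdot 144 + p{\left(-2197 \right)}} = \sqrt{7070 \cdot 144 - 2197 \left(-40 - 2197\right)} = \sqrt{1018080 - -4914689} = \sqrt{1018080 + 4914689} = \sqrt{5932769}$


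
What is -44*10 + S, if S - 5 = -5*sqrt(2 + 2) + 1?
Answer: -444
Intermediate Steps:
S = -4 (S = 5 + (-5*sqrt(2 + 2) + 1) = 5 + (-5*sqrt(4) + 1) = 5 + (-5*2 + 1) = 5 + (-10 + 1) = 5 - 9 = -4)
-44*10 + S = -44*10 - 4 = -440 - 4 = -444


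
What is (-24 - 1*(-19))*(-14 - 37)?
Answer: 255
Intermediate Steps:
(-24 - 1*(-19))*(-14 - 37) = (-24 + 19)*(-51) = -5*(-51) = 255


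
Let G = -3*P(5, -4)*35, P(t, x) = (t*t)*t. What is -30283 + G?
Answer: -43408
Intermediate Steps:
P(t, x) = t**3 (P(t, x) = t**2*t = t**3)
G = -13125 (G = -3*5**3*35 = -3*125*35 = -375*35 = -13125)
-30283 + G = -30283 - 13125 = -43408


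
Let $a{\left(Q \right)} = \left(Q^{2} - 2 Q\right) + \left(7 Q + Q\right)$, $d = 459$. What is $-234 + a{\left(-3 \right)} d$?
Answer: $-4365$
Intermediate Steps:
$a{\left(Q \right)} = Q^{2} + 6 Q$ ($a{\left(Q \right)} = \left(Q^{2} - 2 Q\right) + 8 Q = Q^{2} + 6 Q$)
$-234 + a{\left(-3 \right)} d = -234 + - 3 \left(6 - 3\right) 459 = -234 + \left(-3\right) 3 \cdot 459 = -234 - 4131 = -4365$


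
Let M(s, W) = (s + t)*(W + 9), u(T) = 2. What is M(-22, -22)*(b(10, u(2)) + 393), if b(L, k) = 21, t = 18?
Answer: 21528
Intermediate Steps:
M(s, W) = (9 + W)*(18 + s) (M(s, W) = (s + 18)*(W + 9) = (18 + s)*(9 + W) = (9 + W)*(18 + s))
M(-22, -22)*(b(10, u(2)) + 393) = (162 + 9*(-22) + 18*(-22) - 22*(-22))*(21 + 393) = (162 - 198 - 396 + 484)*414 = 52*414 = 21528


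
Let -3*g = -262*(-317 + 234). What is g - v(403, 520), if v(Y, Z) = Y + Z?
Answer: -24515/3 ≈ -8171.7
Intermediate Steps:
g = -21746/3 (g = -(-262)*(-317 + 234)/3 = -(-262)*(-83)/3 = -⅓*21746 = -21746/3 ≈ -7248.7)
g - v(403, 520) = -21746/3 - (403 + 520) = -21746/3 - 1*923 = -21746/3 - 923 = -24515/3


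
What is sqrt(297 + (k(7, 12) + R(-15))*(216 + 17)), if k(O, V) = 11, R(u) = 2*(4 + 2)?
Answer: 2*sqrt(1414) ≈ 75.206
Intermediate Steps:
R(u) = 12 (R(u) = 2*6 = 12)
sqrt(297 + (k(7, 12) + R(-15))*(216 + 17)) = sqrt(297 + (11 + 12)*(216 + 17)) = sqrt(297 + 23*233) = sqrt(297 + 5359) = sqrt(5656) = 2*sqrt(1414)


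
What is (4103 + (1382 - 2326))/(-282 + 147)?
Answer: -117/5 ≈ -23.400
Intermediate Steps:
(4103 + (1382 - 2326))/(-282 + 147) = (4103 - 944)/(-135) = 3159*(-1/135) = -117/5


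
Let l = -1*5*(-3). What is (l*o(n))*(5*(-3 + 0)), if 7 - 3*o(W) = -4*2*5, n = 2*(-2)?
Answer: -3525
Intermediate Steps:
n = -4
o(W) = 47/3 (o(W) = 7/3 - (-4*2)*5/3 = 7/3 - (-8)*5/3 = 7/3 - ⅓*(-40) = 7/3 + 40/3 = 47/3)
l = 15 (l = -5*(-3) = 15)
(l*o(n))*(5*(-3 + 0)) = (15*(47/3))*(5*(-3 + 0)) = 235*(5*(-3)) = 235*(-15) = -3525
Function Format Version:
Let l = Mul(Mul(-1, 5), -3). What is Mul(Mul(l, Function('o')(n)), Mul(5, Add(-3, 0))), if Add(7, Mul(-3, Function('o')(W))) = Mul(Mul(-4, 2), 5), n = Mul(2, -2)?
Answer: -3525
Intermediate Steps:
n = -4
Function('o')(W) = Rational(47, 3) (Function('o')(W) = Add(Rational(7, 3), Mul(Rational(-1, 3), Mul(Mul(-4, 2), 5))) = Add(Rational(7, 3), Mul(Rational(-1, 3), Mul(-8, 5))) = Add(Rational(7, 3), Mul(Rational(-1, 3), -40)) = Add(Rational(7, 3), Rational(40, 3)) = Rational(47, 3))
l = 15 (l = Mul(-5, -3) = 15)
Mul(Mul(l, Function('o')(n)), Mul(5, Add(-3, 0))) = Mul(Mul(15, Rational(47, 3)), Mul(5, Add(-3, 0))) = Mul(235, Mul(5, -3)) = Mul(235, -15) = -3525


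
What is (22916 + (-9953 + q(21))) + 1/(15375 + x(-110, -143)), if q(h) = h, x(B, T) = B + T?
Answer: 196344049/15122 ≈ 12984.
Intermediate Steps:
(22916 + (-9953 + q(21))) + 1/(15375 + x(-110, -143)) = (22916 + (-9953 + 21)) + 1/(15375 + (-110 - 143)) = (22916 - 9932) + 1/(15375 - 253) = 12984 + 1/15122 = 196344049/15122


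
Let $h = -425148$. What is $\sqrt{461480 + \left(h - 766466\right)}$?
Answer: $9 i \sqrt{9014} \approx 854.48 i$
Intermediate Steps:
$\sqrt{461480 + \left(h - 766466\right)} = \sqrt{461480 - 1191614} = \sqrt{-730134} = 9 i \sqrt{9014}$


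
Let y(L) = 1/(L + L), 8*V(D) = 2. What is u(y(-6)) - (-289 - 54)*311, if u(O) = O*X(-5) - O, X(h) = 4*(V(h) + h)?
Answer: 320024/3 ≈ 1.0667e+5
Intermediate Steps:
V(D) = 1/4 (V(D) = (1/8)*2 = 1/4)
y(L) = 1/(2*L)
X(h) = 1 + 4*h (X(h) = 4*(1/4 + h) = 1 + 4*h)
u(O) = -20*O (u(O) = O*(1 + 4*(-5)) - O = O*(1 - 20) - O = O*(-19) - O = -19*O - O = -20*O)
u(y(-6)) - (-289 - 54)*311 = -10/(-6) - (-289 - 54)*311 = -10*(-1)/6 - (-343)*311 = -20*(-1/12) - 1*(-106673) = 5/3 + 106673 = 320024/3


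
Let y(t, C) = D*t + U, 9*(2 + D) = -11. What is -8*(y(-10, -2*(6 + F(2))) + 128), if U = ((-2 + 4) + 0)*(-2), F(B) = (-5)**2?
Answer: -11248/9 ≈ -1249.8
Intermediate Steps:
F(B) = 25
D = -29/9 (D = -2 + (1/9)*(-11) = -2 - 11/9 = -29/9 ≈ -3.2222)
U = -4 (U = (2 + 0)*(-2) = 2*(-2) = -4)
y(t, C) = -4 - 29*t/9 (y(t, C) = -29*t/9 - 4 = -4 - 29*t/9)
-8*(y(-10, -2*(6 + F(2))) + 128) = -8*((-4 - 29/9*(-10)) + 128) = -8*((-4 + 290/9) + 128) = -8*(254/9 + 128) = -8*1406/9 = -11248/9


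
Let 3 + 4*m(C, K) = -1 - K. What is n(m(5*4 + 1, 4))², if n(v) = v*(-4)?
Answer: 64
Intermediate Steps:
m(C, K) = -1 - K/4 (m(C, K) = -¾ + (-1 - K)/4 = -¾ + (-¼ - K/4) = -1 - K/4)
n(v) = -4*v
n(m(5*4 + 1, 4))² = (-4*(-1 - ¼*4))² = (-4*(-1 - 1))² = (-4*(-2))² = 8² = 64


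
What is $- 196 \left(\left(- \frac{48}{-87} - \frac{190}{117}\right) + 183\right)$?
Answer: $- \frac{120987076}{3393} \approx -35658.0$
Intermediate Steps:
$- 196 \left(\left(- \frac{48}{-87} - \frac{190}{117}\right) + 183\right) = - 196 \left(\left(\left(-48\right) \left(- \frac{1}{87}\right) - \frac{190}{117}\right) + 183\right) = - 196 \left(\left(\frac{16}{29} - \frac{190}{117}\right) + 183\right) = - 196 \left(- \frac{3638}{3393} + 183\right) = \left(-196\right) \frac{617281}{3393} = - \frac{120987076}{3393}$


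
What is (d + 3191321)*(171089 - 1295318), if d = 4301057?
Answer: -8423148626562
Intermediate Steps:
(d + 3191321)*(171089 - 1295318) = (4301057 + 3191321)*(171089 - 1295318) = 7492378*(-1124229) = -8423148626562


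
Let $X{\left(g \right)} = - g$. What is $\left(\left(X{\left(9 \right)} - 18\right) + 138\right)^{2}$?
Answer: $12321$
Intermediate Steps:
$\left(\left(X{\left(9 \right)} - 18\right) + 138\right)^{2} = \left(\left(\left(-1\right) 9 - 18\right) + 138\right)^{2} = \left(\left(-9 - 18\right) + 138\right)^{2} = \left(-27 + 138\right)^{2} = 111^{2} = 12321$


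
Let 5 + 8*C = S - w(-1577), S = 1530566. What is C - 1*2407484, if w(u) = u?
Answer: -8863867/4 ≈ -2.2160e+6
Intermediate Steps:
C = 766069/4 (C = -5/8 + (1530566 - 1*(-1577))/8 = -5/8 + (1530566 + 1577)/8 = -5/8 + (⅛)*1532143 = -5/8 + 1532143/8 = 766069/4 ≈ 1.9152e+5)
C - 1*2407484 = 766069/4 - 1*2407484 = 766069/4 - 2407484 = -8863867/4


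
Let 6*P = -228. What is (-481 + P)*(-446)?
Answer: 231474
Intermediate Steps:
P = -38 (P = (⅙)*(-228) = -38)
(-481 + P)*(-446) = (-481 - 38)*(-446) = -519*(-446) = 231474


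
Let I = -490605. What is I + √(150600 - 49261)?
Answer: -490605 + √101339 ≈ -4.9029e+5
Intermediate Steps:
I + √(150600 - 49261) = -490605 + √(150600 - 49261) = -490605 + √101339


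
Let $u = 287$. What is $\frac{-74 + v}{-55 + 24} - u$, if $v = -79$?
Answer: $- \frac{8744}{31} \approx -282.06$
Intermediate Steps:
$\frac{-74 + v}{-55 + 24} - u = \frac{-74 - 79}{-55 + 24} - 287 = - \frac{153}{-31} - 287 = \left(-153\right) \left(- \frac{1}{31}\right) - 287 = \frac{153}{31} - 287 = - \frac{8744}{31}$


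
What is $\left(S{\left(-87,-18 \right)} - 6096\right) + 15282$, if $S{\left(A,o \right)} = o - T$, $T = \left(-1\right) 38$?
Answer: $9206$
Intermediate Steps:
$T = -38$
$S{\left(A,o \right)} = 38 + o$ ($S{\left(A,o \right)} = o - -38 = o + 38 = 38 + o$)
$\left(S{\left(-87,-18 \right)} - 6096\right) + 15282 = \left(\left(38 - 18\right) - 6096\right) + 15282 = \left(20 - 6096\right) + 15282 = -6076 + 15282 = 9206$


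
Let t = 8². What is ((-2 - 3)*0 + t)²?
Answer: 4096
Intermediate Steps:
t = 64
((-2 - 3)*0 + t)² = ((-2 - 3)*0 + 64)² = (-5*0 + 64)² = (0 + 64)² = 64² = 4096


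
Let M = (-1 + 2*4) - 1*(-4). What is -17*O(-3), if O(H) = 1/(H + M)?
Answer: -17/8 ≈ -2.1250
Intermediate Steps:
M = 11 (M = (-1 + 8) + 4 = 7 + 4 = 11)
O(H) = 1/(11 + H) (O(H) = 1/(H + 11) = 1/(11 + H))
-17*O(-3) = -17/(11 - 3) = -17/8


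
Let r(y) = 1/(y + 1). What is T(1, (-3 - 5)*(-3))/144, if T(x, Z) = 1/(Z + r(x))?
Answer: 1/3528 ≈ 0.00028345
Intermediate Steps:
r(y) = 1/(1 + y)
T(x, Z) = 1/(Z + 1/(1 + x))
T(1, (-3 - 5)*(-3))/144 = ((1 + 1)/(1 + ((-3 - 5)*(-3))*(1 + 1)))/144 = (2/(1 - 8*(-3)*2))*(1/144) = (2/(1 + 24*2))*(1/144) = (2/(1 + 48))*(1/144) = (2/49)*(1/144) = 1/3528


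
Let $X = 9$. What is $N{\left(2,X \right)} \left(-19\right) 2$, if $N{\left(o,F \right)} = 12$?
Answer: $-456$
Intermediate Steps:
$N{\left(2,X \right)} \left(-19\right) 2 = 12 \left(-19\right) 2 = \left(-228\right) 2 = -456$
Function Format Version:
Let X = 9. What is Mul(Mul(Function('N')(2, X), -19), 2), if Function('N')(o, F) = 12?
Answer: -456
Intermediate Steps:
Mul(Mul(Function('N')(2, X), -19), 2) = Mul(Mul(12, -19), 2) = Mul(-228, 2) = -456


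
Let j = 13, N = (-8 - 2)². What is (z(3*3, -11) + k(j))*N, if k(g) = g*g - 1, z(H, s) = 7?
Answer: 17500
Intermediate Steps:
N = 100 (N = (-10)² = 100)
k(g) = -1 + g² (k(g) = g² - 1 = -1 + g²)
(z(3*3, -11) + k(j))*N = (7 + (-1 + 13²))*100 = (7 + (-1 + 169))*100 = (7 + 168)*100 = 175*100 = 17500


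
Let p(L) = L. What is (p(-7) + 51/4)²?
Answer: 529/16 ≈ 33.063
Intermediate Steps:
(p(-7) + 51/4)² = (-7 + 51/4)² = (23/4)² = 529/16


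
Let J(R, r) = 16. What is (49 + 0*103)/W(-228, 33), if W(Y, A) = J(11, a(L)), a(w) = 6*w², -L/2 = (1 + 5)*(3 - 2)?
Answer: 49/16 ≈ 3.0625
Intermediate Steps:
L = -12 (L = -2*(1 + 5)*(3 - 2) = -12 ≈ -12.000)
W(Y, A) = 16
(49 + 0*103)/W(-228, 33) = (49 + 0*103)/16 = (49 + 0)*(1/16) = 49*(1/16) = 49/16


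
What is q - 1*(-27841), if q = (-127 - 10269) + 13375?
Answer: 30820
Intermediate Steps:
q = 2979 (q = -10396 + 13375 = 2979)
q - 1*(-27841) = 2979 - 1*(-27841) = 2979 + 27841 = 30820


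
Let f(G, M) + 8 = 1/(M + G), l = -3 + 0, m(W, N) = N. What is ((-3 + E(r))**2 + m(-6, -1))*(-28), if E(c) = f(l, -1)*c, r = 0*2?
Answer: -224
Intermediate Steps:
r = 0
l = -3
f(G, M) = -8 + 1/(G + M) (f(G, M) = -8 + 1/(M + G) = -8 + 1/(G + M))
E(c) = -33*c/4 (E(c) = ((1 - 8*(-3) - 8*(-1))/(-3 - 1))*c = ((1 + 24 + 8)/(-4))*c = (-1/4*33)*c = -33*c/4)
((-3 + E(r))**2 + m(-6, -1))*(-28) = ((-3 - 33/4*0)**2 - 1)*(-28) = ((-3 + 0)**2 - 1)*(-28) = ((-3)**2 - 1)*(-28) = (9 - 1)*(-28) = 8*(-28) = -224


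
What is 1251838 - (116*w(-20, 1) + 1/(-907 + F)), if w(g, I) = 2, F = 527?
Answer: 475610281/380 ≈ 1.2516e+6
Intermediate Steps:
1251838 - (116*w(-20, 1) + 1/(-907 + F)) = 1251838 - (116*2 + 1/(-907 + 527)) = 1251838 - (232 + 1/(-380)) = 1251838 - (232 - 1/380) = 1251838 - 1*88159/380 = 1251838 - 88159/380 = 475610281/380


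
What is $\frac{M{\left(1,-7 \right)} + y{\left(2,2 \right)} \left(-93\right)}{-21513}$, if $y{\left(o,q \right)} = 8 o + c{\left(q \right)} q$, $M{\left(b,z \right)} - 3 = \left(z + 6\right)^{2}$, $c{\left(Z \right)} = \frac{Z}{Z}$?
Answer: $\frac{1670}{21513} \approx 0.077627$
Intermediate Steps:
$c{\left(Z \right)} = 1$
$M{\left(b,z \right)} = 3 + \left(6 + z\right)^{2}$ ($M{\left(b,z \right)} = 3 + \left(z + 6\right)^{2} = 3 + \left(6 + z\right)^{2}$)
$y{\left(o,q \right)} = q + 8 o$ ($y{\left(o,q \right)} = 8 o + 1 q = 8 o + q = q + 8 o$)
$\frac{M{\left(1,-7 \right)} + y{\left(2,2 \right)} \left(-93\right)}{-21513} = \frac{\left(3 + \left(6 - 7\right)^{2}\right) + \left(2 + 8 \cdot 2\right) \left(-93\right)}{-21513} = \left(\left(3 + \left(-1\right)^{2}\right) + \left(2 + 16\right) \left(-93\right)\right) \left(- \frac{1}{21513}\right) = \left(\left(3 + 1\right) + 18 \left(-93\right)\right) \left(- \frac{1}{21513}\right) = \left(4 - 1674\right) \left(- \frac{1}{21513}\right) = \left(-1670\right) \left(- \frac{1}{21513}\right) = \frac{1670}{21513}$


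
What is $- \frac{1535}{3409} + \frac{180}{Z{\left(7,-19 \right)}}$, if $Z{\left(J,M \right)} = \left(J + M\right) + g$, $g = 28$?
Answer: $\frac{147265}{13636} \approx 10.8$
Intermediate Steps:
$Z{\left(J,M \right)} = 28 + J + M$ ($Z{\left(J,M \right)} = \left(J + M\right) + 28 = 28 + J + M$)
$- \frac{1535}{3409} + \frac{180}{Z{\left(7,-19 \right)}} = - \frac{1535}{3409} + \frac{180}{28 + 7 - 19} = \left(-1535\right) \frac{1}{3409} + \frac{180}{16} = - \frac{1535}{3409} + 180 \cdot \frac{1}{16} = - \frac{1535}{3409} + \frac{45}{4} = \frac{147265}{13636}$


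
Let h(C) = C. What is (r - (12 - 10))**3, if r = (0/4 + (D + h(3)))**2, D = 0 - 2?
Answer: -1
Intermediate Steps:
D = -2
r = 1 (r = (0/4 + (-2 + 3))**2 = (0*(1/4) + 1)**2 = (0 + 1)**2 = 1**2 = 1)
(r - (12 - 10))**3 = (1 - (12 - 10))**3 = (1 - 1*2)**3 = (1 - 2)**3 = (-1)**3 = -1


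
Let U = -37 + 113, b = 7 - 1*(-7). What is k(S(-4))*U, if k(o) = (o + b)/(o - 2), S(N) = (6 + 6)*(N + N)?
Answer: 3116/49 ≈ 63.592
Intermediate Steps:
b = 14 (b = 7 + 7 = 14)
S(N) = 24*N (S(N) = 12*(2*N) = 24*N)
k(o) = (14 + o)/(-2 + o) (k(o) = (o + 14)/(o - 2) = (14 + o)/(-2 + o))
U = 76
k(S(-4))*U = ((14 + 24*(-4))/(-2 + 24*(-4)))*76 = ((14 - 96)/(-2 - 96))*76 = (-82/(-98))*76 = -1/98*(-82)*76 = (41/49)*76 = 3116/49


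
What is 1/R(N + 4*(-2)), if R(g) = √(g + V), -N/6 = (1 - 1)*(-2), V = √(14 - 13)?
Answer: -I*√7/7 ≈ -0.37796*I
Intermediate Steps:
V = 1 (V = √1 = 1)
N = 0 (N = -6*(1 - 1)*(-2) = -0*(-2) = -6*0 = 0)
R(g) = √(1 + g) (R(g) = √(g + 1) = √(1 + g))
1/R(N + 4*(-2)) = 1/(√(1 + (0 + 4*(-2)))) = 1/(√(1 + (0 - 8))) = 1/(√(1 - 8)) = 1/(√(-7)) = 1/(I*√7) = -I*√7/7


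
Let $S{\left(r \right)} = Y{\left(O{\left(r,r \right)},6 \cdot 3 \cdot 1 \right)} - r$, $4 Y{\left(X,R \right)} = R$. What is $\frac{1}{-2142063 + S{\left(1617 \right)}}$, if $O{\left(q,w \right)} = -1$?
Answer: $- \frac{2}{4287351} \approx -4.6649 \cdot 10^{-7}$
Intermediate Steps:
$Y{\left(X,R \right)} = \frac{R}{4}$
$S{\left(r \right)} = \frac{9}{2} - r$ ($S{\left(r \right)} = \frac{6 \cdot 3 \cdot 1}{4} - r = \frac{18 \cdot 1}{4} - r = \frac{1}{4} \cdot 18 - r = \frac{9}{2} - r$)
$\frac{1}{-2142063 + S{\left(1617 \right)}} = \frac{1}{-2142063 + \left(\frac{9}{2} - 1617\right)} = \frac{1}{-2142063 - \frac{3225}{2}} = \frac{1}{- \frac{4287351}{2}} = - \frac{2}{4287351}$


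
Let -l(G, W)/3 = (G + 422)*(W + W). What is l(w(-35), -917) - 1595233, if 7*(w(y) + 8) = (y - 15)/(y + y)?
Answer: 4782095/7 ≈ 6.8316e+5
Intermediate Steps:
w(y) = -8 + (-15 + y)/(14*y) (w(y) = -8 + ((y - 15)/(y + y))/7 = -8 + ((-15 + y)/((2*y)))/7 = -8 + ((-15 + y)*(1/(2*y)))/7 = -8 + ((-15 + y)/(2*y))/7 = -8 + (-15 + y)/(14*y))
l(G, W) = -6*W*(422 + G) (l(G, W) = -3*(G + 422)*(W + W) = -3*(422 + G)*2*W = -6*W*(422 + G))
l(w(-35), -917) - 1595233 = -6*(-917)*(422 + (3/14)*(-5 - 37*(-35))/(-35)) - 1595233 = -6*(-917)*(422 + (3/14)*(-1/35)*(-5 + 1295)) - 1595233 = -6*(-917)*(422 + (3/14)*(-1/35)*1290) - 1595233 = -6*(-917)*(422 - 387/49) - 1595233 = -6*(-917)*20291/49 - 1595233 = 15948726/7 - 1595233 = 4782095/7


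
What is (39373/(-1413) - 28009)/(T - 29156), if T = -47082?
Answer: 19808045/53862147 ≈ 0.36775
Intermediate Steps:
(39373/(-1413) - 28009)/(T - 29156) = (39373/(-1413) - 28009)/(-47082 - 29156) = (39373*(-1/1413) - 28009)/(-76238) = (-39373/1413 - 28009)*(-1/76238) = -39616090/1413*(-1/76238) = 19808045/53862147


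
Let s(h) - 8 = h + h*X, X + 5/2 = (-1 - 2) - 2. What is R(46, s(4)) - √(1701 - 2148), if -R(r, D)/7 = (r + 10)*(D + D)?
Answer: 14112 - I*√447 ≈ 14112.0 - 21.142*I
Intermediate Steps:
X = -15/2 (X = -5/2 + ((-1 - 2) - 2) = -5/2 + (-3 - 2) = -5/2 - 5 = -15/2 ≈ -7.5000)
s(h) = 8 - 13*h/2 (s(h) = 8 + (h + h*(-15/2)) = 8 + (h - 15*h/2) = 8 - 13*h/2)
R(r, D) = -14*D*(10 + r) (R(r, D) = -7*(r + 10)*(D + D) = -7*(10 + r)*2*D = -14*D*(10 + r))
R(46, s(4)) - √(1701 - 2148) = -14*(8 - 13/2*4)*(10 + 46) - √(1701 - 2148) = -14*(8 - 26)*56 - √(-447) = -14*(-18)*56 - I*√447 = 14112 - I*√447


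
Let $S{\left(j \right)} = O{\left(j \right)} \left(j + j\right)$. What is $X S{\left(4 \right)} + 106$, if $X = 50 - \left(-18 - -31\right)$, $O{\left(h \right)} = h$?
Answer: $1290$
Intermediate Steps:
$X = 37$ ($X = 50 - \left(-18 + 31\right) = 50 - 13 = 37$)
$S{\left(j \right)} = 2 j^{2}$ ($S{\left(j \right)} = j \left(j + j\right) = j 2 j = 2 j^{2}$)
$X S{\left(4 \right)} + 106 = 37 \cdot 2 \cdot 4^{2} + 106 = 37 \cdot 2 \cdot 16 + 106 = 37 \cdot 32 + 106 = 1184 + 106 = 1290$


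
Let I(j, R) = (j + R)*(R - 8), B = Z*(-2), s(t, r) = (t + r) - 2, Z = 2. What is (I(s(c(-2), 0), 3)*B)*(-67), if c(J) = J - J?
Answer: -1340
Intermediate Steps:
c(J) = 0
s(t, r) = -2 + r + t (s(t, r) = (r + t) - 2 = -2 + r + t)
B = -4 (B = 2*(-2) = -4)
I(j, R) = (-8 + R)*(R + j) (I(j, R) = (R + j)*(-8 + R) = (-8 + R)*(R + j))
(I(s(c(-2), 0), 3)*B)*(-67) = ((3**2 - 8*3 - 8*(-2 + 0 + 0) + 3*(-2 + 0 + 0))*(-4))*(-67) = ((9 - 24 - 8*(-2) + 3*(-2))*(-4))*(-67) = ((9 - 24 + 16 - 6)*(-4))*(-67) = -5*(-4)*(-67) = 20*(-67) = -1340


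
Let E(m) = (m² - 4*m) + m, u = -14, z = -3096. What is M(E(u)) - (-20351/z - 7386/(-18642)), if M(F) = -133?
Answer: -1346404909/9619272 ≈ -139.97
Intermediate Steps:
E(m) = m² - 3*m
M(E(u)) - (-20351/z - 7386/(-18642)) = -133 - (-20351/(-3096) - 7386/(-18642)) = -133 - (-20351*(-1/3096) - 7386*(-1/18642)) = -133 - (20351/3096 + 1231/3107) = -133 - 1*67041733/9619272 = -133 - 67041733/9619272 = -1346404909/9619272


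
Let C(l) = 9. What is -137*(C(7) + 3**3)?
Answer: -4932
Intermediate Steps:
-137*(C(7) + 3**3) = -137*(9 + 3**3) = -137*(9 + 27) = -137*36 = -4932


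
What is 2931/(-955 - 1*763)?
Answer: -2931/1718 ≈ -1.7061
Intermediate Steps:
2931/(-955 - 1*763) = 2931/(-955 - 763) = 2931/(-1718) = 2931*(-1/1718) = -2931/1718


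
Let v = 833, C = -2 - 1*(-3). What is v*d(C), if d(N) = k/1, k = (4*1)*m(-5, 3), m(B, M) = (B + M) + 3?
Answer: 3332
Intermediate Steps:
m(B, M) = 3 + B + M
k = 4 (k = (4*1)*(3 - 5 + 3) = 4*1 = 4)
C = 1 (C = -2 + 3 = 1)
d(N) = 4 (d(N) = 4/1 = 4*1 = 4)
v*d(C) = 833*4 = 3332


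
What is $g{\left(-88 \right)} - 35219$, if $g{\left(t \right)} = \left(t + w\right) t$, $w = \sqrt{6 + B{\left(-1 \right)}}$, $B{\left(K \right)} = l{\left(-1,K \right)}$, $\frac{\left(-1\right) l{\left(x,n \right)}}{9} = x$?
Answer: $-27475 - 88 \sqrt{15} \approx -27816.0$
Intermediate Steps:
$l{\left(x,n \right)} = - 9 x$
$B{\left(K \right)} = 9$ ($B{\left(K \right)} = \left(-9\right) \left(-1\right) = 9$)
$w = \sqrt{15}$ ($w = \sqrt{6 + 9} = \sqrt{15} \approx 3.873$)
$g{\left(t \right)} = t \left(t + \sqrt{15}\right)$ ($g{\left(t \right)} = \left(t + \sqrt{15}\right) t = t \left(t + \sqrt{15}\right)$)
$g{\left(-88 \right)} - 35219 = - 88 \left(-88 + \sqrt{15}\right) - 35219 = \left(7744 - 88 \sqrt{15}\right) - 35219 = -27475 - 88 \sqrt{15}$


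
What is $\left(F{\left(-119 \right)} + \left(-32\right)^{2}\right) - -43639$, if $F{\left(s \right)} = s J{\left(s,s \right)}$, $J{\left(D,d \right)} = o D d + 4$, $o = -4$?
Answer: $6784823$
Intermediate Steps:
$J{\left(D,d \right)} = 4 - 4 D d$ ($J{\left(D,d \right)} = - 4 D d + 4 = 4 - 4 D d$)
$F{\left(s \right)} = s \left(4 - 4 s^{2}\right)$ ($F{\left(s \right)} = s \left(4 - 4 s s\right) = s \left(4 - 4 s^{2}\right)$)
$\left(F{\left(-119 \right)} + \left(-32\right)^{2}\right) - -43639 = \left(4 \left(-119\right) \left(1 - \left(-119\right)^{2}\right) + \left(-32\right)^{2}\right) - -43639 = \left(4 \left(-119\right) \left(1 - 14161\right) + 1024\right) + 43639 = \left(4 \left(-119\right) \left(-14160\right) + 1024\right) + 43639 = \left(6740160 + 1024\right) + 43639 = 6741184 + 43639 = 6784823$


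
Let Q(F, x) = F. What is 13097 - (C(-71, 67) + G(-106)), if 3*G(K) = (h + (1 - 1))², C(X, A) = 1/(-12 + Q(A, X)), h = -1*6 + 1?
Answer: 2159627/165 ≈ 13089.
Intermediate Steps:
h = -5 (h = -6 + 1 = -5)
C(X, A) = 1/(-12 + A)
G(K) = 25/3 (G(K) = (-5 + (1 - 1))²/3 = (-5 + 0)²/3 = (⅓)*(-5)² = (⅓)*25 = 25/3)
13097 - (C(-71, 67) + G(-106)) = 13097 - (1/(-12 + 67) + 25/3) = 13097 - (1/55 + 25/3) = 13097 - 1*1378/165 = 13097 - 1378/165 = 2159627/165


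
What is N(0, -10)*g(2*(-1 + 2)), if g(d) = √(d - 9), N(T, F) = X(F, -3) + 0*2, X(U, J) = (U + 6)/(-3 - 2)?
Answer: 4*I*√7/5 ≈ 2.1166*I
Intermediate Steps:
X(U, J) = -6/5 - U/5 (X(U, J) = (6 + U)/(-5) = (6 + U)*(-⅕) = -6/5 - U/5)
N(T, F) = -6/5 - F/5 (N(T, F) = (-6/5 - F/5) + 0*2 = (-6/5 - F/5) + 0 = -6/5 - F/5)
g(d) = √(-9 + d)
N(0, -10)*g(2*(-1 + 2)) = (-6/5 - ⅕*(-10))*√(-9 + 2*(-1 + 2)) = (-6/5 + 2)*√(-9 + 2*1) = 4*√(-9 + 2)/5 = 4*√(-7)/5 = 4*(I*√7)/5 = 4*I*√7/5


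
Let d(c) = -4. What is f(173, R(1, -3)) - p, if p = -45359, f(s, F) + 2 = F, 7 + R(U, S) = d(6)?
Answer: 45346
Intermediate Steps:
R(U, S) = -11 (R(U, S) = -7 - 4 = -11)
f(s, F) = -2 + F
f(173, R(1, -3)) - p = (-2 - 11) - 1*(-45359) = -13 + 45359 = 45346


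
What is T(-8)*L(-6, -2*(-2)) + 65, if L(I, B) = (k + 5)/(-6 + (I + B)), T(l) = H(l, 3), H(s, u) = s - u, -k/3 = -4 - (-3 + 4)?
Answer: 185/2 ≈ 92.500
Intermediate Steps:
k = 15 (k = -3*(-4 - (-3 + 4)) = -3*(-4 - 1*1) = -3*(-4 - 1) = -3*(-5) = 15)
T(l) = -3 + l (T(l) = l - 1*3 = l - 3 = -3 + l)
L(I, B) = 20/(-6 + B + I) (L(I, B) = (15 + 5)/(-6 + (I + B)) = 20/(-6 + (B + I)) = 20/(-6 + B + I))
T(-8)*L(-6, -2*(-2)) + 65 = (-3 - 8)*(20/(-6 - 2*(-2) - 6)) + 65 = -220/(-6 + 4 - 6) + 65 = -220/(-8) + 65 = -220*(-1)/8 + 65 = -11*(-5/2) + 65 = 55/2 + 65 = 185/2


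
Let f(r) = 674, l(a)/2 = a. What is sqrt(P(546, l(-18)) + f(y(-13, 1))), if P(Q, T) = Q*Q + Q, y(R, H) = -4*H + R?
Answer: 2*sqrt(74834) ≈ 547.12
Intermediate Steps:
l(a) = 2*a
y(R, H) = R - 4*H
P(Q, T) = Q + Q**2 (P(Q, T) = Q**2 + Q = Q + Q**2)
sqrt(P(546, l(-18)) + f(y(-13, 1))) = sqrt(546*(1 + 546) + 674) = sqrt(546*547 + 674) = sqrt(298662 + 674) = sqrt(299336) = 2*sqrt(74834)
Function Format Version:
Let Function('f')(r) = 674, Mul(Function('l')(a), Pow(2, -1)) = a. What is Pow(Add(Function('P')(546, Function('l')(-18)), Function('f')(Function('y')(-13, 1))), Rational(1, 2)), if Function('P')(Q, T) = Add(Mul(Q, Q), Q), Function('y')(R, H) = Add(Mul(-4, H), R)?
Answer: Mul(2, Pow(74834, Rational(1, 2))) ≈ 547.12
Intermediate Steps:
Function('l')(a) = Mul(2, a)
Function('y')(R, H) = Add(R, Mul(-4, H))
Function('P')(Q, T) = Add(Q, Pow(Q, 2)) (Function('P')(Q, T) = Add(Pow(Q, 2), Q) = Add(Q, Pow(Q, 2)))
Pow(Add(Function('P')(546, Function('l')(-18)), Function('f')(Function('y')(-13, 1))), Rational(1, 2)) = Pow(Add(Mul(546, Add(1, 546)), 674), Rational(1, 2)) = Pow(Add(Mul(546, 547), 674), Rational(1, 2)) = Pow(Add(298662, 674), Rational(1, 2)) = Pow(299336, Rational(1, 2)) = Mul(2, Pow(74834, Rational(1, 2)))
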